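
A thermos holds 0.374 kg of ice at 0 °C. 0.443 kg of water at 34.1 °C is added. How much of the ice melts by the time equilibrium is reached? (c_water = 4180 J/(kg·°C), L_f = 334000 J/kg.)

Heat available from the water dropping to 0 °C: 0.443·4180·34.1 = 63144 J.
Fully melting the ice requires m_ice L_f = 0.374·334000 = 124916 J.
That's not enough to melt it all — equilibrium is at 0 °C with ice remaining.
Mass melted = 63144/334000 ≈ 0.1891 kg.

m_melted ≈ 0.189 kg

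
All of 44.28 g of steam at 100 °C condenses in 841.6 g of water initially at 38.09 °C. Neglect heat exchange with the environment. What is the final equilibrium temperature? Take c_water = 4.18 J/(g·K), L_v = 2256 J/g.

T_f ≈ 68.2 °C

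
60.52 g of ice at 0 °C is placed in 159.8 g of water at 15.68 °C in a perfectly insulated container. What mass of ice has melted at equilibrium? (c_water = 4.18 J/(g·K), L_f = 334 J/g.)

Water can give up m c ΔT = 159.8×4.18×15.68 = 10474 J before reaching 0 °C.
Fully melting the ice requires m_ice L_f = 60.52×334 = 20214 J.
That's not enough to melt it all — equilibrium is at 0 °C with ice remaining.
m_melted×334 = 10474  ⇒  m_melted ≈ 31.36 g.

m_melted ≈ 31.4 g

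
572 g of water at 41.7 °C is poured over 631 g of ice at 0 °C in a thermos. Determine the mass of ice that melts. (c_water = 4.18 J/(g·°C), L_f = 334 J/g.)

Water can give up m c ΔT = 572×4.18×41.7 = 99703 J before reaching 0 °C.
To melt every bit of ice: 631×334 = 210754 J.
Since 99703 < 210754 J, not all the ice melts; equilibrium is at 0 °C.
m_melt = 99703 / L_f = 298.5 g.

m_melted ≈ 299 g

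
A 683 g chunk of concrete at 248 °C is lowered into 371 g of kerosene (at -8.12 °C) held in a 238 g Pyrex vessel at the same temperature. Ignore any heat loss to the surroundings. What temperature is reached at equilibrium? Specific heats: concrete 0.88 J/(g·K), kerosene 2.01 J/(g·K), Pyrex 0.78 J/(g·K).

Conservation of energy gives ΣQ = 0:
683×0.88×(T − 248) + 371×2.01×(T − (-8.12)) + 238×0.78×(T − (-8.12)) = 0
601.04(T − 248) + 745.71(T − (-8.12)) + 185.64(T − (-8.12)) = 0
1532.4 T = 141495
T = 141495/1532.4 ≈ 92.34 °C

T_f ≈ 92.3 °C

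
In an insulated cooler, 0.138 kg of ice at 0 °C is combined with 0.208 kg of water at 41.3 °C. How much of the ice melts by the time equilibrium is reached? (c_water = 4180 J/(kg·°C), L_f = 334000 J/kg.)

m_melted ≈ 0.108 kg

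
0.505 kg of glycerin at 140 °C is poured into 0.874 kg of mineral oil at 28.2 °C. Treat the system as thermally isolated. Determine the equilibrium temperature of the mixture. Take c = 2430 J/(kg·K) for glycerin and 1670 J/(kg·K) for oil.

T_f ≈ 79.3 °C

Heat gained plus heat lost sum to zero:
0.505×2430×(T − 140) + 0.874×1670×(T − 28.2) = 0
2686.7 T = 212961
T = 212961/2686.7 ≈ 79.26 °C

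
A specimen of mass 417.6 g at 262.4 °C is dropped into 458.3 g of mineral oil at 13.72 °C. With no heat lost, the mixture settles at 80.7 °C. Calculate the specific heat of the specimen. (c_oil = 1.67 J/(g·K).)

m_s c (T_s − T_f) = m_oil c_oil (T_f − T_0):
417.6·c·(262.4 − 80.7) = 458.3·1.67·(80.7 − 13.72)
75878 c = 51264  ⇒  c ≈ 0.6756 J/(g·K)

c ≈ 0.676 J/(g·K)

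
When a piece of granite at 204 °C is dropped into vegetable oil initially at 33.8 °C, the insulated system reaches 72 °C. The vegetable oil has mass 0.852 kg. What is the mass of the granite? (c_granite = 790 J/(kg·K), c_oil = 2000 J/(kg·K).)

m ≈ 0.624 kg

|Q_granite| = |Q_oil|:
m×790×(204 − 72) = 0.852×2000×(72 − 33.8)
104280 m = 65093  ⇒  m ≈ 0.6242 kg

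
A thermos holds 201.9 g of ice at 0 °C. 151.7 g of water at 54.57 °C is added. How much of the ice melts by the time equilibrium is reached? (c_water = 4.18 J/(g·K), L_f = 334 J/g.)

m_melted ≈ 104 g

Heat available from the water dropping to 0 °C: 151.7×4.18×54.57 = 34603 J.
To melt every bit of ice: 201.9×334 = 67435 J.
Since 34603 < 67435 J, not all the ice melts; equilibrium is at 0 °C.
m_melt = 34603 / L_f = 103.6 g.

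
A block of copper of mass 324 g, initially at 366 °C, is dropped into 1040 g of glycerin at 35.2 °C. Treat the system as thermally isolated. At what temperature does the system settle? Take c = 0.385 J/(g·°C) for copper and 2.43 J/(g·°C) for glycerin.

Setting the total heat transfer to zero:
324·0.385·(T − 366) + 1040·2.43·(T − 35.2) = 0
124.74(T − 366) + 2527.2(T − 35.2) = 0
2651.9 T = 134612
T = 134612/2651.9 ≈ 50.76 °C

T_f ≈ 50.8 °C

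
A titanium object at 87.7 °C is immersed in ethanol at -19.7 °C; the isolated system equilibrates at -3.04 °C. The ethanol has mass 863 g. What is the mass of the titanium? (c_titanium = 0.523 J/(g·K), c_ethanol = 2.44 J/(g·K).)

Energy conservation, ΣQ = 0:
m×0.523×(-3.04 − 87.7) + 863×2.44×(-3.04 − (-19.7)) = 0
-47.46 m = -35081
m = -35081/-47.46 ≈ 739.2 g

m ≈ 739 g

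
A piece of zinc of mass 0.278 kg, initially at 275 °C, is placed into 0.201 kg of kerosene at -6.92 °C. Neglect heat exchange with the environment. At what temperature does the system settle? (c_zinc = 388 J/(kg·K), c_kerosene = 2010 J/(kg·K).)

Heat lost by the zinc equals heat gained by the kerosene:
0.278·388·(275 − T) = 0.201·2010·(T − (-6.92))
107.86(275 − T) = 404.01(T − (-6.92))
511.87 T = 26867  ⇒  T ≈ 52.49 °C

T_f ≈ 52.5 °C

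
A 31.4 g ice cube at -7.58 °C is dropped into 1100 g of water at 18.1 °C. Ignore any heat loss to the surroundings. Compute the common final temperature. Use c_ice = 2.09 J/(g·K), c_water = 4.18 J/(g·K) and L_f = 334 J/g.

T_f ≈ 15.3 °C

Setting the total heat transfer to zero:
warm ice to 0 °C: 31.4×2.09×(0 − (-7.58)) = 497.45
  melt ice: 31.4×334 = 10488
  warm the meltwater: 131.25 T
  water cools: 1100×4.18×(T − 18.1) = 4598(T − 18.1)
4729.3 T = 83224 − 10985 = 72239
T ≈ 15.27 °C (positive, so assuming full melt was valid).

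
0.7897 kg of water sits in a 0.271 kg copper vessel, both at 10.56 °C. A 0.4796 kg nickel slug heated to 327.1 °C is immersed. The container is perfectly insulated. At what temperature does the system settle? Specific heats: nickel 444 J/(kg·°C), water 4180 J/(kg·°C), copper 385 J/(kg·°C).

Conservation of energy gives ΣQ = 0:
0.4796*444*(T − 327.1) + 0.7897*4180*(T − 10.56) + 0.271*385*(T − 10.56) = 0
(212.94 + 3300.9 + 104.34) T = 212.94*327.1 + 3300.9*10.56 + 104.34*10.56
T = 105613 / 3618.2 = 29.2 °C

T_f ≈ 29.2 °C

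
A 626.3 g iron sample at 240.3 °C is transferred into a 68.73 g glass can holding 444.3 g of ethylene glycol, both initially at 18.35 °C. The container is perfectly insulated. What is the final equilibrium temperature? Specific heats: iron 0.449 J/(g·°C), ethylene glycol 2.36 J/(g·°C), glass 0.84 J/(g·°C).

T_f ≈ 63.3 °C

Let T be the final temperature. ΣQ_i = 0:
626.3×0.449×(T − 240.3) + 444.3×2.36×(T − 18.35) + 68.73×0.84×(T − 18.35) = 0
281.21(T − 240.3) + 1048.5(T − 18.35) + 57.73(T − 18.35) = 0
1387.5 T = 87875
T = 87875/1387.5 ≈ 63.33 °C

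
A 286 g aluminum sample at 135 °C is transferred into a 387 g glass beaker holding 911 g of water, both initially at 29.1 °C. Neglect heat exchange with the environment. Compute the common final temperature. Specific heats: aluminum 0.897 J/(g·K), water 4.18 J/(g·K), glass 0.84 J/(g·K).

Energy conservation, ΣQ = 0:
286*0.897*(T − 135) + 911*4.18*(T − 29.1) + 387*0.84*(T − 29.1) = 0
256.54(T − 135) + 3808(T − 29.1) + 325.08(T − 29.1) = 0
(256.54 + 3808 + 325.08) T = 256.54*135 + 3808*29.1 + 325.08*29.1
T ≈ 35.29 °C

T_f ≈ 35.3 °C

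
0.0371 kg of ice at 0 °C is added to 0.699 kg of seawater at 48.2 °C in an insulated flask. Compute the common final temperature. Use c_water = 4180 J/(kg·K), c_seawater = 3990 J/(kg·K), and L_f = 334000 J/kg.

T_f ≈ 41.5 °C

Energy balance with sensible and latent terms:
latent heat to melt: 0.0371×334000 = 12391
  warm the meltwater: 155.08 T
  seawater: 2789(T − 48.2)
2944.1 T = 134430 − 12391 = 122039
T ≈ 41.45 °C (positive, so assuming full melt was valid).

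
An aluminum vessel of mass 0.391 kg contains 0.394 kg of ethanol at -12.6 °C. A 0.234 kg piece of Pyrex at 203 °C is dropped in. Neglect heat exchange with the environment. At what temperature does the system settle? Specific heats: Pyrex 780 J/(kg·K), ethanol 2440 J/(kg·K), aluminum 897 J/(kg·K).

T_f ≈ 13.7 °C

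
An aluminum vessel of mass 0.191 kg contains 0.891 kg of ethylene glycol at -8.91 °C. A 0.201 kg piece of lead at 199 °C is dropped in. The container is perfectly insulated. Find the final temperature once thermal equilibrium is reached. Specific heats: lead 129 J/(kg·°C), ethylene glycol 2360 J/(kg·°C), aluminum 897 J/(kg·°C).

T_f ≈ -6.6 °C

Heat gained plus heat lost sum to zero:
0.201·129·(T − 199) + 0.891·2360·(T − (-8.91)) + 0.191·897·(T − (-8.91)) = 0
2300 T = -15102
T ≈ -6.57 °C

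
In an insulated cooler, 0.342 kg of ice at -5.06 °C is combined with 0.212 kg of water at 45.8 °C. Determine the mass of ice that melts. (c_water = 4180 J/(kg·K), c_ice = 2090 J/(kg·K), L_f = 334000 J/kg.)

Heat available from the water dropping to 0 °C: 0.212·4180·45.8 = 40586 J.
Warming the ice to 0 °C takes 0.342·2090·5.06 = 3616.8 J, leaving 36969 J for melting.
To melt every bit of ice: 0.342·334000 = 114228 J.
36969 J < 114228 J, so only part of the ice melts and the system sits at 0 °C.
m_melted·334000 = 36969  ⇒  m_melted ≈ 0.1107 kg.

m_melted ≈ 0.111 kg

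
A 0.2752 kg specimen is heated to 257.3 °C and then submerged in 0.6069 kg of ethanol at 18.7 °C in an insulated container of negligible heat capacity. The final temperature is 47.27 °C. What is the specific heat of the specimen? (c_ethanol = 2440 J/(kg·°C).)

c ≈ 732 J/(kg·°C)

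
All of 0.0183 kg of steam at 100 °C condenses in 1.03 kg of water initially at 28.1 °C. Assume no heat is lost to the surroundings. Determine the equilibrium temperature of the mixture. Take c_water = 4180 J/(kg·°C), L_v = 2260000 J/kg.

T_f ≈ 38.8 °C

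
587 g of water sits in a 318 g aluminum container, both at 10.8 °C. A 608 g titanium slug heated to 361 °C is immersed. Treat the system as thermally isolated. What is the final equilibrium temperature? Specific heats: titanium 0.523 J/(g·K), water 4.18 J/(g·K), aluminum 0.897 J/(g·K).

Conservation of energy gives ΣQ = 0:
608·0.523·(T − 361) + 587·4.18·(T − 10.8) + 318·0.897·(T − 10.8) = 0
317.98(T − 361) + 2453.7(T − 10.8) + 285.25(T − 10.8) = 0
3056.9 T = 144372
T ≈ 47.23 °C

T_f ≈ 47.2 °C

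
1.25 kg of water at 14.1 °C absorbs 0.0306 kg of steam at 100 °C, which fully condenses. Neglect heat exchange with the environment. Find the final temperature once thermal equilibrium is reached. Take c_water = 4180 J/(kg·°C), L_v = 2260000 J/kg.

T_f ≈ 29.1 °C

Sum of m c ΔT and latent-heat terms is zero:
steam→water at 100 °C releases m L_v = 0.0306×2260000 = 69156
  condensate cools 100→T: 0.0306×4180×(T − 100) = 127.91(T − 100)
  original water: 5225(T − 14.1)
5352.9 T = 69156 + 12791 + 73672 = 155619
T ≈ 29.07 °C — below 100 °C, confirming all the steam condensed.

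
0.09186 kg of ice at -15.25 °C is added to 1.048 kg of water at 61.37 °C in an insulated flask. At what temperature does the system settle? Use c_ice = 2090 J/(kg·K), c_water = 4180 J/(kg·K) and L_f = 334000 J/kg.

T_f ≈ 49.4 °C

Energy conservation, ΣQ = 0:
ice -15.25→0 °C: 0.09186×2090×15.25 = 2927.8
  latent heat to melt: 0.09186×334000 = 30681
  meltwater 0→T: 0.09186×4180×T = 383.97 T
  water: 4380.6(T − 61.37)
4764.6 T = 268840 − 33609 = 235231
T ≈ 49.37 °C — above 0 °C, consistent with complete melting.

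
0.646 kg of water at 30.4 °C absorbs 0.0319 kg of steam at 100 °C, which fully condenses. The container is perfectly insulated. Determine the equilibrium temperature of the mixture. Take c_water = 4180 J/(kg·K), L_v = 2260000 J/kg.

T_f ≈ 59.1 °C

Net heat exchanged in the isolated system is zero:
steam→water at 100 °C releases m L_v = 0.0319·2260000 = 72094
  condensed water 100 °C→T: 133.34(T − 100)
  original water: 2700.3(T − 30.4)
2833.6 T = 72094 + 13334 + 82089 = 167517
T ≈ 59.12 °C (< 100 °C, so full condensation is consistent).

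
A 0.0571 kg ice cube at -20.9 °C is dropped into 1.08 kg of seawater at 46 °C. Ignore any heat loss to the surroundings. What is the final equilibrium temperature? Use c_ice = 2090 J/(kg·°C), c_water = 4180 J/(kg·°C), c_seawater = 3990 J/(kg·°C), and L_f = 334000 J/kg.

Setting the total heat transfer to zero:
ice -20.9→0 °C: 0.0571×2090×20.9 = 2494.2; latent heat to melt: 0.0571×334000 = 19071; warm the meltwater: 238.68 T; seawater: 4309.2(T − 46)
4547.9 T = 198223 − 21566 = 176658
T ≈ 38.84 °C — above 0 °C, consistent with complete melting.

T_f ≈ 38.8 °C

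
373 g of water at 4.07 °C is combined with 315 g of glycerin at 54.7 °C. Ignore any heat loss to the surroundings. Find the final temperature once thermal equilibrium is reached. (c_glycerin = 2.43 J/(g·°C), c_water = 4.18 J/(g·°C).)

With ΣQ=0 the equilibrium temperature is the m·c-weighted mean:
T_f = (765.45·54.7 + 1559.1·4.07) / (765.45 + 1559.1)
    = 48216 / 2324.6 ≈ 20.74 °C

T_f ≈ 20.7 °C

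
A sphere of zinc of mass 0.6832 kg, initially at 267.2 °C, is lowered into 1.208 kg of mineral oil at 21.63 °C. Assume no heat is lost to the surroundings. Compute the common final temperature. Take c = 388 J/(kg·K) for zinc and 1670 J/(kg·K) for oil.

Net heat exchanged in the isolated system is zero:
0.6832*388*(T − 267.2) + 1.208*1670*(T − 21.63) = 0
2282.4 T = 114465
T ≈ 50.15 °C

T_f ≈ 50.2 °C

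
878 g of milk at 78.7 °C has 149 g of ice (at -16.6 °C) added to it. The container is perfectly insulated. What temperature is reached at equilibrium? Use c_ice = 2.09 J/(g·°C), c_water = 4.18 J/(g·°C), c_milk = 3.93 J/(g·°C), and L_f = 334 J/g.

T_f ≈ 53.2 °C

Setting the total heat transfer to zero:
warm ice to 0 °C: 149×2.09×(0 − (-16.6)) = 5169.4; fusion: m_ice L_f = 149×334 = 49766; meltwater 0→T: 149×4.18×T = 622.82 T; milk cools: 878×3.93×(T − 78.7) = 3450.5(T − 78.7)
4073.4 T = 271557 − 54935 = 216622
T ≈ 53.18 °C (positive, so assuming full melt was valid).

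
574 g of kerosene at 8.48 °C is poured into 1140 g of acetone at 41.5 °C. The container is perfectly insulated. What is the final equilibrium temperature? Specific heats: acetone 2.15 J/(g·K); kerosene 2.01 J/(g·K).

T_f ≈ 30.9 °C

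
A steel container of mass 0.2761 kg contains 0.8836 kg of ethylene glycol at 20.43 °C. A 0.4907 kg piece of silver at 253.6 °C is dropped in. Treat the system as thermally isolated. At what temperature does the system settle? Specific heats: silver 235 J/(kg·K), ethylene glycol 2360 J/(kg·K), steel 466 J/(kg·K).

T_f ≈ 32.0 °C

With ΣQ=0 the equilibrium temperature is the m·c-weighted mean:
T_f = (115.31×253.6 + 2085.3×20.43 + 128.66×20.43) / (115.31 + 2085.3 + 128.66)
    = 74475 / 2329.3 ≈ 31.97 °C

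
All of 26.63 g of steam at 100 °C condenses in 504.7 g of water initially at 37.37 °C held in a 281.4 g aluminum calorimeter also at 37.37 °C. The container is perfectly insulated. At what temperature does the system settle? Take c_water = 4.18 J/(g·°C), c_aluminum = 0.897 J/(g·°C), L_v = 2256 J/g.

Taking heat into each body as positive, Σ m c ΔT = 0:
latent heat released on condensation: 26.63×2256 = 60077
  condensate cools 100→T: 26.63×4.18×(T − 100) = 111.31(T − 100)
  original water: 2109.6(T − 37.37)
  cup: 252.42(T − 37.37)
2473.4 T = 60077 + 11131 + 88270 = 159479
T ≈ 64.48 °C — below 100 °C, confirming all the steam condensed.

T_f ≈ 64.5 °C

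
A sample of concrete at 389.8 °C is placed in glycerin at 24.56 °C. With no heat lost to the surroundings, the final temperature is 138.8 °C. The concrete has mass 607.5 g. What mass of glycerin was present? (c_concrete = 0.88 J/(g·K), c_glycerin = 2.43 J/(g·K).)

|Q_concrete| = |Q_glycerin|:
607.5×0.88×(389.8 − 138.8) = m×2.43×(138.8 − 24.56)
277.6 m = 134185  ⇒  m ≈ 483.4 g

m ≈ 483 g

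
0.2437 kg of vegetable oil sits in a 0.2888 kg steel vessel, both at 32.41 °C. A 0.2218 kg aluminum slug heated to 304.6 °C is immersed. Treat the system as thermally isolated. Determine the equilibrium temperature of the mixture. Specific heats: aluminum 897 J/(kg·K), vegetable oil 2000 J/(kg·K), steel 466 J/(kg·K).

T_f ≈ 98.4 °C

Taking heat into each body as positive, Σ m c ΔT = 0:
0.2218·897·(T − 304.6) + 0.2437·2000·(T − 32.41) + 0.2888·466·(T − 32.41) = 0
198.95(T − 304.6) + 487.4(T − 32.41) + 134.58(T − 32.41) = 0
(198.95 + 487.4 + 134.58) T = 198.95·304.6 + 487.4·32.41 + 134.58·32.41
T = 80760/820.94 ≈ 98.38 °C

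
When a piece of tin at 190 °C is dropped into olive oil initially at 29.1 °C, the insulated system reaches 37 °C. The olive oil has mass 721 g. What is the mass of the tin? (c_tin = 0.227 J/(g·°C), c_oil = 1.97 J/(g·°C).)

m ≈ 323 g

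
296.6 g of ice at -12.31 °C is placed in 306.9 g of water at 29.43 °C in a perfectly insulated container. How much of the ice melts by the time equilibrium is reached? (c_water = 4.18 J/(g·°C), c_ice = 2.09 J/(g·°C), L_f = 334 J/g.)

m_melted ≈ 90.2 g

Heat available from the water dropping to 0 °C: 306.9×4.18×29.43 = 37754 J.
Of that, 296.6×2.09×12.31 = 7630.9 J goes to bring the ice to 0 °C, leaving 30123 J.
Melting all 296.6 g of ice would need 296.6×334 = 99064 J.
That's not enough to melt it all — equilibrium is at 0 °C with ice remaining.
Mass melted = 30123/334 ≈ 90.19 g.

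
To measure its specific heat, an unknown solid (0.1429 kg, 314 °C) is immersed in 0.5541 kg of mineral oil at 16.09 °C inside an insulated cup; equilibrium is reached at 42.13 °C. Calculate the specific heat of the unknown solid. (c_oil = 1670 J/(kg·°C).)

c ≈ 620 J/(kg·°C)

Heat lost by the unknown solid = heat gained by the oil:
0.1429×c×(314 − 42.13) = 0.5541×1670×(42.13 − 16.09)
38.85 c = 24096  ⇒  c ≈ 620.2 J/(kg·°C)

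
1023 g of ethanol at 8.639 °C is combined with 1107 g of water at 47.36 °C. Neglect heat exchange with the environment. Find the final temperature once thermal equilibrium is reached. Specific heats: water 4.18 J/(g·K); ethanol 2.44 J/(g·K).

T_f ≈ 33.8 °C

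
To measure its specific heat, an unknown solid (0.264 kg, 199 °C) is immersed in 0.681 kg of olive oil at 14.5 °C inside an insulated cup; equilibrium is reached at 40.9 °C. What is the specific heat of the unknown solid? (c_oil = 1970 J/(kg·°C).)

Net heat exchanged in the isolated system is zero:
0.264·c·(40.9 − 199) + 0.681·1970·(40.9 − 14.5) = 0
-41.74 c = -35417
c = -35417/-41.74 ≈ 848.6 J/(kg·°C)

c ≈ 849 J/(kg·°C)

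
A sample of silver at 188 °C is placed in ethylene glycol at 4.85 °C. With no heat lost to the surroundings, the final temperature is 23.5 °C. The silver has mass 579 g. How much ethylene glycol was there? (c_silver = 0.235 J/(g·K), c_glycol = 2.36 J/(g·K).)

Let T be the final temperature. ΣQ_i = 0:
579×0.235×(23.5 − 188) + m×2.36×(23.5 − 4.85) = 0
44.01 m = 22383
m = 22383/44.01 ≈ 508.5 g

m ≈ 509 g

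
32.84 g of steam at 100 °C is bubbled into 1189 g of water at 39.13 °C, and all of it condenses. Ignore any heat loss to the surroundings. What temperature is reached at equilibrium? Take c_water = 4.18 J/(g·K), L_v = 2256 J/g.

T_f ≈ 55.3 °C

Energy conservation, ΣQ = 0:
steam→water at 100 °C releases m L_v = 32.84×2256 = 74087
  condensed water 100 °C→T: 137.27(T − 100)
  water warms: 1189×4.18×(T − 39.13) = 4970(T − 39.13)
5107.3 T = 74087 + 13727 + 194477 = 282291
T ≈ 55.27 °C — below 100 °C, confirming all the steam condensed.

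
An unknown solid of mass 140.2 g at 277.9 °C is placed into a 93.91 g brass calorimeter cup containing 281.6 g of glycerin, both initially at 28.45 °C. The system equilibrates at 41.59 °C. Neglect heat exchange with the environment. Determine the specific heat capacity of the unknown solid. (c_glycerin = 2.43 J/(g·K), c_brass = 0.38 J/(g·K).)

Taking heat into each body as positive, Σ m c ΔT = 0:
140.2·c·(41.59 − 277.9) + 281.6·2.43·(41.59 − 28.45) + 93.91·0.38·(41.59 − 28.45) = 0
-33131 c = -9460.5
c = -9460.5/-33131 ≈ 0.2855 J/(g·K)

c ≈ 0.286 J/(g·K)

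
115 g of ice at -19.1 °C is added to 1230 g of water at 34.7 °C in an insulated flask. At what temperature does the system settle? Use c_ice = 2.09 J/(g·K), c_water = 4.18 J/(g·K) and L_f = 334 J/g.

T_f ≈ 24.1 °C

Setting the total heat transfer to zero:
ice -19.1→0 °C: 115×2.09×19.1 = 4590.7
  fusion: m_ice L_f = 115×334 = 38410
  meltwater 0→T: 115×4.18×T = 480.7 T
  water cools: 1230×4.18×(T − 34.7) = 5141.4(T − 34.7)
5622.1 T = 178407 − 43001 = 135406
T ≈ 24.08 °C — above 0 °C, consistent with complete melting.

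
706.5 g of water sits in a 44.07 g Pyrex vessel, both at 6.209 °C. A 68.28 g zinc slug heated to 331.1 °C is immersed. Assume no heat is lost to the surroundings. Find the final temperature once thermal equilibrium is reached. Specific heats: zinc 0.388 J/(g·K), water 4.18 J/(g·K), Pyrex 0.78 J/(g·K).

T_f ≈ 9.1 °C

Taking heat into each body as positive, Σ m c ΔT = 0:
68.28*0.388*(T − 331.1) + 706.5*4.18*(T − 6.209) + 44.07*0.78*(T − 6.209) = 0
(26.49 + 2953.2 + 34.37) T = 26.49*331.1 + 2953.2*6.209 + 34.37*6.209
T = 27321 / 3014 = 9.06 °C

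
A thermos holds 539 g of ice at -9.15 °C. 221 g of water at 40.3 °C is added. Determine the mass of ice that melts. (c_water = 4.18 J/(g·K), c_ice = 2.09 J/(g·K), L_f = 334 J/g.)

Cooling the water to 0 °C releases 221×4.18×40.3 = 37228 J.
Warming the ice to 0 °C takes 539×2.09×9.15 = 10308 J, leaving 26921 J for melting.
Melting all 539 g of ice would need 539×334 = 180026 J.
Since 26921 < 180026 J, not all the ice melts; equilibrium is at 0 °C.
Mass melted = 26921/334 ≈ 80.6 g.

m_melted ≈ 80.6 g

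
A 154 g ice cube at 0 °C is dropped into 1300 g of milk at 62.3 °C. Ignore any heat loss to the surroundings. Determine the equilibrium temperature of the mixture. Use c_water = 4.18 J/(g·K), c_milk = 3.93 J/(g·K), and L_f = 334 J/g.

Taking heat into each body as positive, Σ m c ΔT = 0:
latent heat to melt: 154·334 = 51436
  warm the meltwater: 643.72 T
  milk: 5109(T − 62.3)
5752.7 T = 318291 − 51436 = 266855
T ≈ 46.39 °C — above 0 °C, consistent with complete melting.

T_f ≈ 46.4 °C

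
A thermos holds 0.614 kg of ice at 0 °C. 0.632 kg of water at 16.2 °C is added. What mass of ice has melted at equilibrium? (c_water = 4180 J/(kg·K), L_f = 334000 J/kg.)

m_melted ≈ 0.128 kg

Cooling the water to 0 °C releases 0.632×4180×16.2 = 42797 J.
Melting all 0.614 kg of ice would need 0.614×334000 = 205076 J.
42797 J < 205076 J, so only part of the ice melts and the system sits at 0 °C.
m_melted×334000 = 42797  ⇒  m_melted ≈ 0.1281 kg.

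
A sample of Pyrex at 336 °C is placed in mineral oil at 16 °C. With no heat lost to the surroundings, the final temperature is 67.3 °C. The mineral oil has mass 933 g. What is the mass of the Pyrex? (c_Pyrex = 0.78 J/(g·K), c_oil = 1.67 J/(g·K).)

m ≈ 381 g

Heat lost by the Pyrex = heat gained by the oil:
m×0.78×(336 − 67.3) = 933×1.67×(67.3 − 16)
209.59 m = 79931  ⇒  m ≈ 381.4 g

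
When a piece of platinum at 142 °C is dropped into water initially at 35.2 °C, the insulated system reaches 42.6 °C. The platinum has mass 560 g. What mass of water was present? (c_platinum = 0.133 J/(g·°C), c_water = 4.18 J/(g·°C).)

m ≈ 239 g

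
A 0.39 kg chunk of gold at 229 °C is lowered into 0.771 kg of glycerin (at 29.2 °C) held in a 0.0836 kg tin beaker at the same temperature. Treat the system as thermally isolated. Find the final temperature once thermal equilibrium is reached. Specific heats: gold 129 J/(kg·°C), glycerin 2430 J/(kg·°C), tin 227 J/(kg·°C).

T_f ≈ 34.4 °C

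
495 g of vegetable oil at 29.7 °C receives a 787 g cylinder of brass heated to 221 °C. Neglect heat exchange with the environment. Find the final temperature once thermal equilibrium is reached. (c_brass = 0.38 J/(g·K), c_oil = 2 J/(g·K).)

Set heat shed by the hot body equal to heat absorbed by the cold body:
787×0.38×(221 − T) = 495×2×(T − 29.7)
299.06(221 − T) = 990(T − 29.7)
1289.1 T = 95495  ⇒  T ≈ 74.08 °C

T_f ≈ 74.1 °C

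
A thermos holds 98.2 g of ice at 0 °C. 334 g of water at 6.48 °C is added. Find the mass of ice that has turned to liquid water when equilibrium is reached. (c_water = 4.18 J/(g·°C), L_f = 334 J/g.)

Heat available from the water dropping to 0 °C: 334·4.18·6.48 = 9046.9 J.
To melt every bit of ice: 98.2·334 = 32799 J.
That's not enough to melt it all — equilibrium is at 0 °C with ice remaining.
m_melted·334 = 9046.9  ⇒  m_melted ≈ 27.09 g.

m_melted ≈ 27.1 g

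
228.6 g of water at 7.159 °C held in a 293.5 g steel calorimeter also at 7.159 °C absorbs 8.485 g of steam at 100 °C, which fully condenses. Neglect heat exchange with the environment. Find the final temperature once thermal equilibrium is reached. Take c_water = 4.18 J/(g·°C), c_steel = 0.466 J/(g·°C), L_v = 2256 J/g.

Net heat exchanged in the isolated system is zero:
latent heat released on condensation: 8.485×2256 = 19142
  condensate cools 100→T: 8.485×4.18×(T − 100) = 35.47(T − 100)
  original water: 955.55(T − 7.159)
  cup: 136.77(T − 7.159)
1127.8 T = 19142 + 3546.7 + 7819.9 = 30509
T ≈ 27.05 °C (< 100 °C, so full condensation is consistent).

T_f ≈ 27.1 °C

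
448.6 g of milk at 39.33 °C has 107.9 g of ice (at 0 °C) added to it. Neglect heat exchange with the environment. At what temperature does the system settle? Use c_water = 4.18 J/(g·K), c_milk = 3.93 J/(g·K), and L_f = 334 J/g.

Taking heat into each body as positive, Σ m c ΔT = 0:
latent heat to melt: 107.9·334 = 36039
  warm the meltwater: 451.02 T
  milk cools: 448.6·3.93·(T − 39.33) = 1763(T − 39.33)
2214 T = 69339 − 36039 = 33300
T ≈ 15.04 °C — above 0 °C, consistent with complete melting.

T_f ≈ 15.0 °C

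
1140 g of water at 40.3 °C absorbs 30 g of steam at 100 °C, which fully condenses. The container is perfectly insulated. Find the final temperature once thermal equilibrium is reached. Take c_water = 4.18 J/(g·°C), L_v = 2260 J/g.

Sum of m c ΔT and latent-heat terms is zero:
steam→water at 100 °C releases m L_v = 30×2260 = 67800; condensed water 100 °C→T: 125.4(T − 100); original water: 4765.2(T − 40.3)
4890.6 T = 67800 + 12540 + 192038 = 272378
T ≈ 55.69 °C, under the boiling point, so the assumption holds.

T_f ≈ 55.7 °C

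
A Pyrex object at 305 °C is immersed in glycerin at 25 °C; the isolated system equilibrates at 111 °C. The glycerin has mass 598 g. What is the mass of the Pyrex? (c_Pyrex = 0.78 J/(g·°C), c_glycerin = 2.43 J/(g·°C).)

m ≈ 826 g

Energy conservation, ΣQ = 0:
m·0.78·(111 − 305) + 598·2.43·(111 − 25) = 0
-151.32 m = -124970
m = -124970/-151.32 ≈ 825.9 g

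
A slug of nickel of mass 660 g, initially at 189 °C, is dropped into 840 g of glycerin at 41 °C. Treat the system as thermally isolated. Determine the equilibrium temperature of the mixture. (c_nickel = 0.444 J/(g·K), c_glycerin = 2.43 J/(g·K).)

Heat gained plus heat lost sum to zero:
660·0.444·(T − 189) + 840·2.43·(T − 41) = 0
293.04(T − 189) + 2041.2(T − 41) = 0
(293.04 + 2041.2) T = 293.04·189 + 2041.2·41
T ≈ 59.58 °C

T_f ≈ 59.6 °C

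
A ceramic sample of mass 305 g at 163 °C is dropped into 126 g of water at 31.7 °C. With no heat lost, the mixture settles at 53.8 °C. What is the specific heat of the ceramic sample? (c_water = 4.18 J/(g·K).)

c ≈ 0.349 J/(g·K)

Heat lost by the ceramic sample = heat gained by the water:
305·c·(163 − 53.8) = 126·4.18·(53.8 − 31.7)
33306 c = 11640  ⇒  c ≈ 0.3495 J/(g·K)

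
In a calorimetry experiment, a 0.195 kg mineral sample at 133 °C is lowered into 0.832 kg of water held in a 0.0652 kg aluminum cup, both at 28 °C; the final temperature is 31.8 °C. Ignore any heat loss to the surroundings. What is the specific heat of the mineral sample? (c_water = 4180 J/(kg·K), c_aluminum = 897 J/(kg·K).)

c ≈ 681 J/(kg·K)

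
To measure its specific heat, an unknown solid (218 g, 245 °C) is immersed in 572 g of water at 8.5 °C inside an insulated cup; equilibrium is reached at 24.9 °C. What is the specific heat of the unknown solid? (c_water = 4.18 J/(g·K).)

c ≈ 0.817 J/(g·K)

m_s c (T_s − T_f) = m_water c_water (T_f − T_0):
218×c×(245 − 24.9) = 572×4.18×(24.9 − 8.5)
47982 c = 39212  ⇒  c ≈ 0.8172 J/(g·K)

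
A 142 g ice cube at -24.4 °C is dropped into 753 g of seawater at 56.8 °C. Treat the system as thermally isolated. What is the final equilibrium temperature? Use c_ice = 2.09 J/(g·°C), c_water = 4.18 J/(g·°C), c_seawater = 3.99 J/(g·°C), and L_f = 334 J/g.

Energy balance with sensible and latent terms:
warm ice to 0 °C: 142·2.09·(0 − (-24.4)) = 7241.4
  melt ice: 142·334 = 47428
  warm the meltwater: 593.56 T
  seawater cools: 753·3.99·(T − 56.8) = 3004.5(T − 56.8)
3598 T = 170654 − 54669 = 115984
T ≈ 32.24 °C (positive, so assuming full melt was valid).

T_f ≈ 32.2 °C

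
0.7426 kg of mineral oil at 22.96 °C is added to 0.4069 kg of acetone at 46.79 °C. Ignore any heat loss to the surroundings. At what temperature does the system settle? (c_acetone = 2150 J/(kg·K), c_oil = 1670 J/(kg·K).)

T_f = Σ m_i c_i T_i / Σ m_i c_i:
T_f = (874.83*46.79 + 1240.1*22.96) / (874.83 + 1240.1)
    = 69407 / 2115 ≈ 32.82 °C

T_f ≈ 32.8 °C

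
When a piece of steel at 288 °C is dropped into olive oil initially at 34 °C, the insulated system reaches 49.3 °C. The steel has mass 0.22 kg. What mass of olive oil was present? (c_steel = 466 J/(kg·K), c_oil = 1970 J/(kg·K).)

Heat lost by the steel = heat gained by the oil:
0.22×466×(288 − 49.3) = m×1970×(49.3 − 34)
30141 m = 24472  ⇒  m ≈ 0.8119 kg

m ≈ 0.812 kg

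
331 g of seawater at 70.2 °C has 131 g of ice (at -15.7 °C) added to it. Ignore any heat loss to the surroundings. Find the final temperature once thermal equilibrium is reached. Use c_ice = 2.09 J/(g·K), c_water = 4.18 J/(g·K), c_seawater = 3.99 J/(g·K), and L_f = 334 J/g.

T_f ≈ 23.9 °C

Conservation of energy gives ΣQ = 0:
warm ice to 0 °C: 131×2.09×(0 − (-15.7)) = 4298.5; fusion: m_ice L_f = 131×334 = 43754; warm the meltwater: 547.58 T; seawater: 1320.7(T − 70.2)
1868.3 T = 92712 − 48053 = 44660
T ≈ 23.90 °C (positive, so assuming full melt was valid).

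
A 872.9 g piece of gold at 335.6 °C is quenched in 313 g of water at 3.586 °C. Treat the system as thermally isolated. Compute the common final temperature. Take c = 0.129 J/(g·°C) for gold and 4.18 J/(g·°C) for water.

T_f ≈ 29.9 °C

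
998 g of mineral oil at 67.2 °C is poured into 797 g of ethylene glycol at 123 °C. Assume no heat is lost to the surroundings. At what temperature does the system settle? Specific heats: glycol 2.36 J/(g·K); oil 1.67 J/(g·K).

Heat lost by the glycol equals heat gained by the oil:
797×2.36×(123 − T) = 998×1.67×(T − 67.2)
1880.9(123 − T) = 1666.7(T − 67.2)
3547.6 T = 343353  ⇒  T ≈ 96.79 °C

T_f ≈ 96.8 °C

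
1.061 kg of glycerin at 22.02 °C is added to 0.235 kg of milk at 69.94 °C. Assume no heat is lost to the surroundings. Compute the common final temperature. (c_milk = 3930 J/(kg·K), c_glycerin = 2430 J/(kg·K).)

T_f ≈ 34.7 °C

With ΣQ=0 the equilibrium temperature is the m·c-weighted mean:
T_f = (923.55·69.94 + 2578.2·22.02) / (923.55 + 2578.2)
    = 121366 / 3501.8 ≈ 34.66 °C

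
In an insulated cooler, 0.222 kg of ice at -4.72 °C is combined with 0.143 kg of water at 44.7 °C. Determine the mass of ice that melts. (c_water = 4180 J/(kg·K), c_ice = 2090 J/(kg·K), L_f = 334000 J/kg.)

Cooling the water to 0 °C releases 0.143×4180×44.7 = 26719 J.
Warming the ice to 0 °C takes 0.222×2090×4.72 = 2190 J, leaving 24529 J for melting.
Fully melting the ice requires m_ice L_f = 0.222×334000 = 74148 J.
That's not enough to melt it all — equilibrium is at 0 °C with ice remaining.
Mass melted = 24529/334000 ≈ 0.07344 kg.

m_melted ≈ 0.0734 kg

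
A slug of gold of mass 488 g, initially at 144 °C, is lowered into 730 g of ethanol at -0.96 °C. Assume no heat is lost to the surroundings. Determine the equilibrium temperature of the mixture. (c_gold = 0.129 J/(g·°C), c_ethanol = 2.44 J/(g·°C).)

Taking heat into each body as positive, Σ m c ΔT = 0:
488·0.129·(T − 144) + 730·2.44·(T − (-0.96)) = 0
62.95(T − 144) + 1781.2(T − (-0.96)) = 0
1844.2 T = 7355.1
T = 7355.1 / 1844.2 = 3.99 °C

T_f ≈ 4.0 °C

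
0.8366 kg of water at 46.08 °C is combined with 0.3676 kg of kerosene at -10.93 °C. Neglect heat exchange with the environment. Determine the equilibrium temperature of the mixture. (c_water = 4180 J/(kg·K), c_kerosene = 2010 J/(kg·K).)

T_f ≈ 36.1 °C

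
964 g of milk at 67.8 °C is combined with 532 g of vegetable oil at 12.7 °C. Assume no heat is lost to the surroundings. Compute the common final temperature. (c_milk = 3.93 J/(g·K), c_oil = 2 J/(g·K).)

T_f ≈ 55.7 °C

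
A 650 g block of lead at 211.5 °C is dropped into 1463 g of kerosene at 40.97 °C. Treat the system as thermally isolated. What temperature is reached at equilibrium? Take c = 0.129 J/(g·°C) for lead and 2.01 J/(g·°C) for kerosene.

T_f ≈ 45.7 °C

Setting the total heat transfer to zero:
650×0.129×(T − 211.5) + 1463×2.01×(T − 40.97) = 0
83.85(T − 211.5) + 2940.6(T − 40.97) = 0
(83.85 + 2940.6) T = 83.85×211.5 + 2940.6×40.97
T = 138212 / 3024.5 = 45.7 °C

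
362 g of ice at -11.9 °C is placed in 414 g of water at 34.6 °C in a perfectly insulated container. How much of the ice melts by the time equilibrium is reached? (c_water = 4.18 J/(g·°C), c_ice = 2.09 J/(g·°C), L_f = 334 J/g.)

Water can give up m c ΔT = 414×4.18×34.6 = 59876 J before reaching 0 °C.
Of that, 362×2.09×11.9 = 9003.3 J goes to bring the ice to 0 °C, leaving 50873 J.
To melt every bit of ice: 362×334 = 120908 J.
That's not enough to melt it all — equilibrium is at 0 °C with ice remaining.
m_melted×334 = 50873  ⇒  m_melted ≈ 152.3 g.

m_melted ≈ 152 g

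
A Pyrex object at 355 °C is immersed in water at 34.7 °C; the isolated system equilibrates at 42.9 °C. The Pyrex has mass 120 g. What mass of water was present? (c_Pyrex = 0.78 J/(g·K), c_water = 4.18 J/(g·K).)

Heat lost by the Pyrex = heat gained by the water:
120·0.78·(355 − 42.9) = m·4.18·(42.9 − 34.7)
34.28 m = 29213  ⇒  m ≈ 852.3 g

m ≈ 852 g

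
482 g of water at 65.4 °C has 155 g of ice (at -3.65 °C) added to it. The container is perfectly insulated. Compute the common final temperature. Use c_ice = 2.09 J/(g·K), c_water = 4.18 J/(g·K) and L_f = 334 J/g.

Setting the total heat transfer to zero:
ice -3.65→0 °C: 155·2.09·3.65 = 1182.4
  latent heat to melt: 155·334 = 51770
  warm the meltwater: 647.9 T
  water cools: 482·4.18·(T − 65.4) = 2014.8(T − 65.4)
2662.7 T = 131765 − 52952 = 78813
T ≈ 29.60 °C — above 0 °C, consistent with complete melting.

T_f ≈ 29.6 °C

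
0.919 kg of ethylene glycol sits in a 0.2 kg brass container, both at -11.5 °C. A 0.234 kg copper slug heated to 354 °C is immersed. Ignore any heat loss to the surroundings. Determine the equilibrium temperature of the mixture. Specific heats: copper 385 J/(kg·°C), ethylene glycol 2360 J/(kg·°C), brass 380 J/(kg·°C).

T_f ≈ 2.6 °C

T_f = Σ m_i c_i T_i / Σ m_i c_i:
T_f = (90.09·354 + 2168.8·(-11.5) + 76·(-11.5)) / (90.09 + 2168.8 + 76)
    = 6076.2 / 2334.9 ≈ 2.60 °C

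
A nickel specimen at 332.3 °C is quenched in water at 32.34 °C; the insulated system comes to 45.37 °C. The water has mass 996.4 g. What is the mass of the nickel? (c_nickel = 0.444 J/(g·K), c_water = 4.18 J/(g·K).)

Setting the total heat transfer to zero:
m·0.444·(45.37 − 332.3) + 996.4·4.18·(45.37 − 32.34) = 0
-127.4 m = -54269
m = -54269/-127.4 ≈ 426 g

m ≈ 426 g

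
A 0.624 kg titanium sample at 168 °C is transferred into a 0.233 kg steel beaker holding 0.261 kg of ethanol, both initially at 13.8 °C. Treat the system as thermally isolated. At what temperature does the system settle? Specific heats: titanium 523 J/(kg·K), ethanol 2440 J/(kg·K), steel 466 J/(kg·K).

Heat gained plus heat lost sum to zero:
0.624·523·(T − 168) + 0.261·2440·(T − 13.8) + 0.233·466·(T − 13.8) = 0
(326.35 + 636.84 + 108.58) T = 326.35·168 + 636.84·13.8 + 108.58·13.8
T = 65114 / 1071.8 = 60.8 °C

T_f ≈ 60.8 °C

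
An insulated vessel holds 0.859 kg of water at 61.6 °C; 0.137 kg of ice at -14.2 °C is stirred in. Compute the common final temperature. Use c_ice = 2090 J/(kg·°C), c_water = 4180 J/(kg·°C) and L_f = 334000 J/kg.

Sum of m c ΔT and latent-heat terms is zero:
warm ice to 0 °C: 0.137×2090×(0 − (-14.2)) = 4065.9; latent heat to melt: 0.137×334000 = 45758; meltwater 0→T: 0.137×4180×T = 572.66 T; water cools: 0.859×4180×(T − 61.6) = 3590.6(T − 61.6)
4163.3 T = 221182 − 49824 = 171358
T ≈ 41.16 °C — above 0 °C, consistent with complete melting.

T_f ≈ 41.2 °C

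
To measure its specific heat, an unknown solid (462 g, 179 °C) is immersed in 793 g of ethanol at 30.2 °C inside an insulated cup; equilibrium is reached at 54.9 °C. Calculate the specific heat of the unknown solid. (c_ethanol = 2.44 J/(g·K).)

c ≈ 0.834 J/(g·K)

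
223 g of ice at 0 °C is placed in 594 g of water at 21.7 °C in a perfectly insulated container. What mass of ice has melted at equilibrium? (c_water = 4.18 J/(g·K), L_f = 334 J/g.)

m_melted ≈ 161 g

Heat available from the water dropping to 0 °C: 594×4.18×21.7 = 53879 J.
Fully melting the ice requires m_ice L_f = 223×334 = 74482 J.
Since 53879 < 74482 J, not all the ice melts; equilibrium is at 0 °C.
m_melted×334 = 53879  ⇒  m_melted ≈ 161.3 g.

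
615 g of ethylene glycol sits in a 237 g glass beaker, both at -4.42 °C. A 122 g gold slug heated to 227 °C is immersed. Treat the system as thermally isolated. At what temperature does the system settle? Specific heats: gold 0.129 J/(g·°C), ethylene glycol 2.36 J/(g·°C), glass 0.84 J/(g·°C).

Setting the total heat transfer to zero:
122*0.129*(T − 227) + 615*2.36*(T − (-4.42)) + 237*0.84*(T − (-4.42)) = 0
1666.2 T = -3722.6
T ≈ -2.23 °C

T_f ≈ -2.2 °C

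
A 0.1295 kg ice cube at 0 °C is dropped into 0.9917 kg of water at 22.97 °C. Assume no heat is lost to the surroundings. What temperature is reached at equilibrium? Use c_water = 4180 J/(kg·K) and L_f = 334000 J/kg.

T_f ≈ 11.1 °C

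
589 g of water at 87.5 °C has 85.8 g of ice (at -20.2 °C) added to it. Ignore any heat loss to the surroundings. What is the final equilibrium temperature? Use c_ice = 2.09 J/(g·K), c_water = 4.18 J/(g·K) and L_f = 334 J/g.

T_f ≈ 64.9 °C

Sum of m c ΔT and latent-heat terms is zero:
warm ice to 0 °C: 85.8×2.09×(0 − (-20.2)) = 3622.3
  latent heat to melt: 85.8×334 = 28657
  meltwater 0→T: 85.8×4.18×T = 358.64 T
  water cools: 589×4.18×(T − 87.5) = 2462(T − 87.5)
2820.7 T = 215427 − 32280 = 183147
T ≈ 64.93 °C. Since T > 0 °C, the all-ice-melts assumption holds.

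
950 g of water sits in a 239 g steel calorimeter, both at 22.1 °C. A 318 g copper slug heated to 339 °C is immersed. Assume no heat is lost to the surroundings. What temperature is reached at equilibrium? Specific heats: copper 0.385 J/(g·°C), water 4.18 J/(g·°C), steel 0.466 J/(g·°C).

T_f is the heat-capacity-weighted average of the initial temperatures:
T_f = (122.43×339 + 3971×22.1 + 111.37×22.1) / (122.43 + 3971 + 111.37)
    = 131724 / 4204.8 ≈ 31.33 °C

T_f ≈ 31.3 °C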